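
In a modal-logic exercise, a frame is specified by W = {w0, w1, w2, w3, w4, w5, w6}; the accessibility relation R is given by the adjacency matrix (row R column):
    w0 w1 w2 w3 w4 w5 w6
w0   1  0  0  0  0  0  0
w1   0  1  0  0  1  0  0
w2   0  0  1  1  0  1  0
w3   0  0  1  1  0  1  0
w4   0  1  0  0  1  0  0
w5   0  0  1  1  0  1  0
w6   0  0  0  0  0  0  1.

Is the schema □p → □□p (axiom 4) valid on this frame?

Yes

The schema 4 characterises exactly the transitive frames.
Transitive: yes — every two-step R-path is closed by a direct edge.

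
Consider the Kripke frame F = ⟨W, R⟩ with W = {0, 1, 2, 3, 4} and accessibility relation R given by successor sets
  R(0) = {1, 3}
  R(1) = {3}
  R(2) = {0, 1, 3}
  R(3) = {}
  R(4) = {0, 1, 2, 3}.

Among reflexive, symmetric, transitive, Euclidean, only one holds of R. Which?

Reflexive: no — 0 is not related to itself.
Symmetric: no — 0 R 1 but not 1 R 0.
Transitive: yes — every two-step R-path is closed by a direct edge.
Euclidean: no — 0 R 3 and 0 R 1, but not 3 R 1.
Only transitive holds.

transitive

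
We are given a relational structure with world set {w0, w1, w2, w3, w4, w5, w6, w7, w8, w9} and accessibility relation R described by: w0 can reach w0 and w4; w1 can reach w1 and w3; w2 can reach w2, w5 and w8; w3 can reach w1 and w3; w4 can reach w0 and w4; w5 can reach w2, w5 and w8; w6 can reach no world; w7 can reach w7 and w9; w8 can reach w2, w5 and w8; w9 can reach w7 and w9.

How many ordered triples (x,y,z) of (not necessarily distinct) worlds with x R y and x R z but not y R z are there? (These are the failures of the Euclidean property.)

R is Euclidean; there are no such tuples.

0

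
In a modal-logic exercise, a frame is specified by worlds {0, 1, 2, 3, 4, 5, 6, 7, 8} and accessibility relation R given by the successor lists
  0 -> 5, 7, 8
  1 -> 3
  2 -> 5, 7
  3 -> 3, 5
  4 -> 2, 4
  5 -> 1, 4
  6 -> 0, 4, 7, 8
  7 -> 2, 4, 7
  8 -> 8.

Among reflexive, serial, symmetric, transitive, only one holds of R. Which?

serial

Reflexive: no — 0 is not related to itself.
Serial: yes — every world has a successor (e.g. 0 R 5).
Symmetric: no — 0 R 5 but not 5 R 0.
Transitive: no — 0 R 5 and 5 R 1, but not 0 R 1.
Only serial holds.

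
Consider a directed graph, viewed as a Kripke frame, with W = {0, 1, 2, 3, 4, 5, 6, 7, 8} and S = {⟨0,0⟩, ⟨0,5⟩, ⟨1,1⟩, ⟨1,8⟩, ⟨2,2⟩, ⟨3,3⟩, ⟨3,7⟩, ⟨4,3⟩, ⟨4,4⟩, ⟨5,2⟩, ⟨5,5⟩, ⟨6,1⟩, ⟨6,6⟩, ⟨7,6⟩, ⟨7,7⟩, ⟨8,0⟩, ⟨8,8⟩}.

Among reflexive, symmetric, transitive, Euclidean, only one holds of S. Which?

reflexive

Reflexive: yes — every world is S-related to itself.
Symmetric: no — 0 S 5 but not 5 S 0.
Transitive: no — 0 S 5 and 5 S 2, but not 0 S 2.
Euclidean: no — 0 S 5 and 0 S 0, but not 5 S 0.
Only reflexive holds.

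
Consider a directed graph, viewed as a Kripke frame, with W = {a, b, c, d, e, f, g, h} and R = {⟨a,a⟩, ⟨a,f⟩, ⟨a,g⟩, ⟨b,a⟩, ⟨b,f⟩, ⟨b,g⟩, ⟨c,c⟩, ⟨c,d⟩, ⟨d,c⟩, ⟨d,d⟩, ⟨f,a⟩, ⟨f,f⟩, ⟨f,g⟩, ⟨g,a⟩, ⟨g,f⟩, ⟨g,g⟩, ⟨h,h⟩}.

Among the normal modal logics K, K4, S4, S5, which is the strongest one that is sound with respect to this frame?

Transitive (axiom 4): yes — every two-step R-path is closed by a direct edge.
Reflexive (axiom T): no — b is not related to itself.
Euclidean (axiom 5): yes — any two successors of a common world are R-related.
So F validates K, K4; S4 would additionally require R to be reflexive. The strongest is K4.

K4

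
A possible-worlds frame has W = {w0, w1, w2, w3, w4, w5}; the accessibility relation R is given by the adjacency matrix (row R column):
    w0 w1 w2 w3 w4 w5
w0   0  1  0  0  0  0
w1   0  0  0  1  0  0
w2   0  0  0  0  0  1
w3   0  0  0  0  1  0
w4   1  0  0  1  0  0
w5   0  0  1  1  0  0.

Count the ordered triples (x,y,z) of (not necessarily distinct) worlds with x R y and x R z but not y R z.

Enumerating: (w0,w1,w1), (w1,w3,w3), (w2,w5,w5), (w3,w4,w4), (w4,w0,w0), (w4,w0,w3), (w4,w3,w0), (w4,w3,w3), (w5,w2,w2), (w5,w2,w3), (w5,w3,w2), (w5,w3,w3).

12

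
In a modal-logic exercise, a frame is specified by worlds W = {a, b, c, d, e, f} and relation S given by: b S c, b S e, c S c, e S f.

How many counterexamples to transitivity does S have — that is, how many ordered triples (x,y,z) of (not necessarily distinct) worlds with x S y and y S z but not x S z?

1

Enumerating: (b,e,f).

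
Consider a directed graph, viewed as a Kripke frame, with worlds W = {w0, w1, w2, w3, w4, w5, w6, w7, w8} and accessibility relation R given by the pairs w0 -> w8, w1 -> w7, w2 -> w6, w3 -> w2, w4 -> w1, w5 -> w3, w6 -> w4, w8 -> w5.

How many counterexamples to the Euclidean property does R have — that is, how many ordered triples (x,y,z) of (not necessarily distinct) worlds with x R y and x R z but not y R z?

8

Enumerating: (w0,w8,w8), (w1,w7,w7), (w2,w6,w6), (w3,w2,w2), (w4,w1,w1), (w5,w3,w3), (w6,w4,w4), (w8,w5,w5).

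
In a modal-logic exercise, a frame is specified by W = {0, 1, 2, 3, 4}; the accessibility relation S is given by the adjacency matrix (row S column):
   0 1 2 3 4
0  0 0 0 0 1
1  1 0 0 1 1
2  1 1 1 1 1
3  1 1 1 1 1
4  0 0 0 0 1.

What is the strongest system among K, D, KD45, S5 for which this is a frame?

Serial (axiom D): yes — every world has a successor (e.g. 0 S 4).
Euclidean (axiom 5): no — 1 S 0 and 1 S 3, but not 0 S 3.
Transitive (axiom 4): no — 1 S 3 and 3 S 2, but not 1 S 2.
Reflexive (axiom T): no — 0 is not related to itself.
So F validates K, D; KD45 would additionally require S to be Euclidean and transitive. The strongest is D.

D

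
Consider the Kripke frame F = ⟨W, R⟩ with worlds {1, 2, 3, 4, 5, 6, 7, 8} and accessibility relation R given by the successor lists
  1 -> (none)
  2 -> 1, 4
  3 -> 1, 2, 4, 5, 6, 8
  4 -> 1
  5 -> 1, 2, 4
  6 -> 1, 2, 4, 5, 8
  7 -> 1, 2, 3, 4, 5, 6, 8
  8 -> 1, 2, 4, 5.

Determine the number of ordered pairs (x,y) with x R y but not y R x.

28

Enumerating: (2,1), (2,4), (3,1), (3,2), (3,4), (3,5), (3,6), (3,8), (4,1), (5,1), (5,2), (5,4), … and 16 more.
Total: 28.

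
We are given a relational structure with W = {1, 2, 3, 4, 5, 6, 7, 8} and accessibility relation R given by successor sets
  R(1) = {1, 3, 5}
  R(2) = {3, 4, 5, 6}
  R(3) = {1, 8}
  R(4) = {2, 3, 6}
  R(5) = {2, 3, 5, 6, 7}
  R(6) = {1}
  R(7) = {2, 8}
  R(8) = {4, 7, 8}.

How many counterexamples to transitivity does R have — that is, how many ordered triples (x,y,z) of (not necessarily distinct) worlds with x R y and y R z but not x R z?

36

Enumerating: (1,3,8), (1,5,2), (1,5,6), (1,5,7), (2,3,1), (2,3,8), (2,4,2), (2,5,2), (2,5,7), (2,6,1), (3,1,3), (3,1,5), … and 24 more.
Total: 36.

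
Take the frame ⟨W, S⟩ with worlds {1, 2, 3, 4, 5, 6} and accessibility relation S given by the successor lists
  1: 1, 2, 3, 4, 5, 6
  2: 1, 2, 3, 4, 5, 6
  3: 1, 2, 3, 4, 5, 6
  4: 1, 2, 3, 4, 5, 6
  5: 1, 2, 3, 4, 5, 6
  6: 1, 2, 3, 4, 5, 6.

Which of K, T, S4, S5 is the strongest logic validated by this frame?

S5

Reflexive (axiom T): yes — every world is S-related to itself.
Transitive (axiom 4): yes — every two-step S-path is closed by a direct edge.
Euclidean (axiom 5): yes — any two successors of a common world are S-related.
So F validates K, T, S4, S5. The strongest is S5.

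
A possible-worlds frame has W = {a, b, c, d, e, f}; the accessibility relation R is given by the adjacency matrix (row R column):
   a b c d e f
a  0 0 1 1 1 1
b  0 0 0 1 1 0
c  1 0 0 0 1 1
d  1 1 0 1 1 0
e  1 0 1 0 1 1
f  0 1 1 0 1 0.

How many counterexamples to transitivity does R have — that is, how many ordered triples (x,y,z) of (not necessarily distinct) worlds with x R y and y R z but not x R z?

Enumerating: (a,c,a), (a,d,a), (a,d,b), (a,e,a), (a,f,b), (b,d,a), (b,d,b), (b,e,a), (b,e,c), (b,e,f), (c,a,c), (c,a,d), … and 14 more.
Total: 26.

26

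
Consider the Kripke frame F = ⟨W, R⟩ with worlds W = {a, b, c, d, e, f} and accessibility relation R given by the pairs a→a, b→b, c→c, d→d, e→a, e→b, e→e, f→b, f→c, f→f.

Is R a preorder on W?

Reflexive: yes — every world is R-related to itself.
Transitive: yes — every two-step R-path is closed by a direct edge.
So R is a preorder.

Yes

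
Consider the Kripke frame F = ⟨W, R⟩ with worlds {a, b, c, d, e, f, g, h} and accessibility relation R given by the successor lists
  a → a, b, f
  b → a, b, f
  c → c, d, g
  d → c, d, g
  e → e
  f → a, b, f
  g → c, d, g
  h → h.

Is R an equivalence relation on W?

Reflexive: yes — every world is R-related to itself.
Symmetric: yes — every pair in R has its reverse in R.
Transitive: yes — every two-step R-path is closed by a direct edge.
So R is an equivalence relation.

Yes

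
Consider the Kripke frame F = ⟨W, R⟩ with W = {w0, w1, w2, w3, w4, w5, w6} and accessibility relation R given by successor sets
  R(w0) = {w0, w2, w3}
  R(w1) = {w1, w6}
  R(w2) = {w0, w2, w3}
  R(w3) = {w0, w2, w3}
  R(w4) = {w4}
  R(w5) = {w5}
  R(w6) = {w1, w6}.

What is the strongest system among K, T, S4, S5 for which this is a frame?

Reflexive (axiom T): yes — every world is R-related to itself.
Transitive (axiom 4): yes — every two-step R-path is closed by a direct edge.
Euclidean (axiom 5): yes — any two successors of a common world are R-related.
So F validates K, T, S4, S5. The strongest is S5.

S5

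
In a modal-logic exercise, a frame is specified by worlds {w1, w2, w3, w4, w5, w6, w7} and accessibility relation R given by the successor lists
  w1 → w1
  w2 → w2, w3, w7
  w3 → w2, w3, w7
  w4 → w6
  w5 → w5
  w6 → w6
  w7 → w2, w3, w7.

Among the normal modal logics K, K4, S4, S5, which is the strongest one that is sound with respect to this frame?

Transitive (axiom 4): yes — every two-step R-path is closed by a direct edge.
Reflexive (axiom T): no — w4 is not related to itself.
Euclidean (axiom 5): yes — any two successors of a common world are R-related.
So F validates K, K4; S4 would additionally require R to be reflexive. The strongest is K4.

K4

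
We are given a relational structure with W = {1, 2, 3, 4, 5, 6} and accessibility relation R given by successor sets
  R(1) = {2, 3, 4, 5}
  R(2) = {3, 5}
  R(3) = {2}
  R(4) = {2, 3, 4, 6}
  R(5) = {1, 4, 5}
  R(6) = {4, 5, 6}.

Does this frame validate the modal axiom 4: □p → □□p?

No

The schema 4 characterises exactly the transitive frames.
Transitive: no — 1 R 4 and 4 R 6, but not 1 R 6.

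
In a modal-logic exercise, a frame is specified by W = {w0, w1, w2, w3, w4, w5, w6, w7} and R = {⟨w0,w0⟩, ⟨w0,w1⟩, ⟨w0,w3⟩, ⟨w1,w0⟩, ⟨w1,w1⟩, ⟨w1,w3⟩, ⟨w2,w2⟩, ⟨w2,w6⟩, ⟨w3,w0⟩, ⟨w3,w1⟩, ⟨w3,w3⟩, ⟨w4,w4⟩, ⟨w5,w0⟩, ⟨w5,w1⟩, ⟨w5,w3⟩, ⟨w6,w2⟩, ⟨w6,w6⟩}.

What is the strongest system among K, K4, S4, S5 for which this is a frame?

K4

Transitive (axiom 4): yes — every two-step R-path is closed by a direct edge.
Reflexive (axiom T): no — w5 is not related to itself.
Euclidean (axiom 5): yes — any two successors of a common world are R-related.
So F validates K, K4; S4 would additionally require R to be reflexive. The strongest is K4.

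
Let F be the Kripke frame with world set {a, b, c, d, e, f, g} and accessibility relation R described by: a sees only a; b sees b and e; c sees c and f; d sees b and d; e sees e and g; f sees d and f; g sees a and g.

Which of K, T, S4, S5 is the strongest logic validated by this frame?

Reflexive (axiom T): yes — every world is R-related to itself.
Transitive (axiom 4): no — b R e and e R g, but not b R g.
Euclidean (axiom 5): no — b R e and b R b, but not e R b.
So F validates K, T; S4 would additionally require R to be transitive. The strongest is T.

T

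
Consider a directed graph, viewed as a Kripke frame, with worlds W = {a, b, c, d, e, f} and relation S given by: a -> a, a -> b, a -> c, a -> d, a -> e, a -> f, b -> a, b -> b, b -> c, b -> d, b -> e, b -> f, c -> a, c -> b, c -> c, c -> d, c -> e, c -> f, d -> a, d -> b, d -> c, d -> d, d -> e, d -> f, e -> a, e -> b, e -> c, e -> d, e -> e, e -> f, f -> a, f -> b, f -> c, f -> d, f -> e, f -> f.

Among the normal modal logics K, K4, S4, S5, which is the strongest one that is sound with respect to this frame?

Transitive (axiom 4): yes — every two-step S-path is closed by a direct edge.
Reflexive (axiom T): yes — every world is S-related to itself.
Euclidean (axiom 5): yes — any two successors of a common world are S-related.
So F validates K, K4, S4, S5. The strongest is S5.

S5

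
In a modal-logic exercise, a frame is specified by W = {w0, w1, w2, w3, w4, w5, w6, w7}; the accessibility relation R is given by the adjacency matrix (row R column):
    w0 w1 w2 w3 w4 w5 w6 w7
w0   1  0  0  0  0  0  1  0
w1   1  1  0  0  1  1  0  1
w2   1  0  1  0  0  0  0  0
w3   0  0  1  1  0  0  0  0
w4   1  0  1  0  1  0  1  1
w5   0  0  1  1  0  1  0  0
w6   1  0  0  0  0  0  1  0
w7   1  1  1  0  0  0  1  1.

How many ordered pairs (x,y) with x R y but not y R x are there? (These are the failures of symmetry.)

14

Enumerating: (w1,w0), (w1,w4), (w1,w5), (w2,w0), (w3,w2), (w4,w0), (w4,w2), (w4,w6), (w4,w7), (w5,w2), (w5,w3), (w7,w0), (w7,w2), (w7,w6).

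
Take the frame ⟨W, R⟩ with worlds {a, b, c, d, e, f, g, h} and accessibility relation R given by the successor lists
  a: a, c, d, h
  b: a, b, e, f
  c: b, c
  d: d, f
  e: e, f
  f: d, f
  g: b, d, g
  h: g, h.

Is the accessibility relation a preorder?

Reflexive: yes — every world is R-related to itself.
Transitive: no — a R c and c R b, but not a R b.
So R is not a preorder.

No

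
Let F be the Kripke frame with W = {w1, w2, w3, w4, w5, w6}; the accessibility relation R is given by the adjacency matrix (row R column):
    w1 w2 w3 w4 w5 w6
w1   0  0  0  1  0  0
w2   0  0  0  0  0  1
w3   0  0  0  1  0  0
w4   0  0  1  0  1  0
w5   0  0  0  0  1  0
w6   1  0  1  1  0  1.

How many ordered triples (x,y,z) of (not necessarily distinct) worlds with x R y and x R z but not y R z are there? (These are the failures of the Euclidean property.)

Enumerating: (w1,w4,w4), (w3,w4,w4), (w4,w3,w3), (w4,w3,w5), (w4,w5,w3), (w6,w1,w1), (w6,w1,w3), (w6,w1,w6), (w6,w3,w1), (w6,w3,w3), (w6,w3,w6), (w6,w4,w1), (w6,w4,w4), (w6,w4,w6).

14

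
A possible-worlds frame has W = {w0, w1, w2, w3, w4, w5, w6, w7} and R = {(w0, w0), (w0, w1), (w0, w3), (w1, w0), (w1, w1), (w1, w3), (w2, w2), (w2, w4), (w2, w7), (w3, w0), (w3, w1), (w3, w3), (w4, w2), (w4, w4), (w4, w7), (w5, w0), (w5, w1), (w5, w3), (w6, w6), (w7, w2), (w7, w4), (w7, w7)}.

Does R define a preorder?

No

Reflexive: no — w5 is not related to itself.
Transitive: yes — every two-step R-path is closed by a direct edge.
So R is not a preorder.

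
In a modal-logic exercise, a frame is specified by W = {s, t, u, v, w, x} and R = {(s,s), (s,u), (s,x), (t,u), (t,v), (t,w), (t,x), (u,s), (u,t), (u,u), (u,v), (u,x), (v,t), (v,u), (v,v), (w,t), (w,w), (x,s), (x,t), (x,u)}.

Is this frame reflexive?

No

Reflexive: no — t is not related to itself.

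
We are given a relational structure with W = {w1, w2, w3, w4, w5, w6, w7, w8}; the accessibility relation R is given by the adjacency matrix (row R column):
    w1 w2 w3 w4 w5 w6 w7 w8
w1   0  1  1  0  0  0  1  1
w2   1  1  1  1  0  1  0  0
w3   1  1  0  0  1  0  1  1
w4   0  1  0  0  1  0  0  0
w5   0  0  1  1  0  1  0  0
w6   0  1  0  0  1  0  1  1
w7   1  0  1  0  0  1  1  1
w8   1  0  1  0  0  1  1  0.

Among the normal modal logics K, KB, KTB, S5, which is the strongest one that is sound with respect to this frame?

KB

Symmetric (axiom B): yes — every pair in R has its reverse in R.
Reflexive (axiom T): no — w1 is not related to itself.
Euclidean (axiom 5): no — w1 R w2 and w1 R w7, but not w2 R w7.
So F validates K, KB; KTB would additionally require R to be reflexive. The strongest is KB.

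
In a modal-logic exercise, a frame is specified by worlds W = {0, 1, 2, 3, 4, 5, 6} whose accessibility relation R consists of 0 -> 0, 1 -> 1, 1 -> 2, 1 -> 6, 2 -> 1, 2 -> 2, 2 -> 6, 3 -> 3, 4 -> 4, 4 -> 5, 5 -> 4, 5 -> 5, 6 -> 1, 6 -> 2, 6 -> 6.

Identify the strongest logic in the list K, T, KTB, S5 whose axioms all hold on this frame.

Reflexive (axiom T): yes — every world is R-related to itself.
Symmetric (axiom B): yes — every pair in R has its reverse in R.
Euclidean (axiom 5): yes — any two successors of a common world are R-related.
So F validates K, T, KTB, S5. The strongest is S5.

S5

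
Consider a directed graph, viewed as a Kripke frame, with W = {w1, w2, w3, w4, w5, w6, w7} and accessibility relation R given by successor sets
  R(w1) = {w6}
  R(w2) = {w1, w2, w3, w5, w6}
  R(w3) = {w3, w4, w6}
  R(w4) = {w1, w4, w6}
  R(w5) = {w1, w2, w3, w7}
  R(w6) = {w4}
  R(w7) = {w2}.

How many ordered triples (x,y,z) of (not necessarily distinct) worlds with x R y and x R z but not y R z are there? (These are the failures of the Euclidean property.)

Enumerating: (w1,w6,w6), (w2,w1,w1), (w2,w1,w2), (w2,w1,w3), (w2,w1,w5), (w2,w3,w1), (w2,w3,w2), (w2,w3,w5), (w2,w5,w5), (w2,w5,w6), (w2,w6,w1), (w2,w6,w2), … and 21 more.
Total: 33.

33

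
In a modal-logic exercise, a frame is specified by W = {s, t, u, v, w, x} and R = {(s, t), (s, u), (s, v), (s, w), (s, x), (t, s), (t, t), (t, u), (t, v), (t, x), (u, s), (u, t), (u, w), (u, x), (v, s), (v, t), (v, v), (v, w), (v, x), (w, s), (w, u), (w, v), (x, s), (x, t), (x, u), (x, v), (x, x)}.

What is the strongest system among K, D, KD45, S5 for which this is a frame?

Serial (axiom D): yes — every world has a successor (e.g. s R t).
Euclidean (axiom 5): no — s R t and s R w, but not t R w.
Transitive (axiom 4): no — t R s and s R w, but not t R w.
Reflexive (axiom T): no — s is not related to itself.
So F validates K, D; KD45 would additionally require R to be Euclidean and transitive. The strongest is D.

D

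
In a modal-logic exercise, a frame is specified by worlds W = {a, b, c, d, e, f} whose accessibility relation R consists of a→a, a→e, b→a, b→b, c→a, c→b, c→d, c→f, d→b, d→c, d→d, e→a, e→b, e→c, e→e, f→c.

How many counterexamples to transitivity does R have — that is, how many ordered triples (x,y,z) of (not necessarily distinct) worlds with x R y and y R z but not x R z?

15

Enumerating: (a,e,b), (a,e,c), (b,a,e), (c,a,e), (c,d,c), (c,f,c), (d,b,a), (d,c,a), (d,c,f), (e,c,d), (e,c,f), (f,c,a), (f,c,b), (f,c,d), (f,c,f).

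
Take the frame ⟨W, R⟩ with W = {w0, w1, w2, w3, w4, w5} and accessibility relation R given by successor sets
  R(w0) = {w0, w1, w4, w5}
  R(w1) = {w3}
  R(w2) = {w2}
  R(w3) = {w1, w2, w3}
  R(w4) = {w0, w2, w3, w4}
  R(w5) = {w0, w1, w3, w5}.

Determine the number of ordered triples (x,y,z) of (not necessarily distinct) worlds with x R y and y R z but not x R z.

Enumerating: (w0,w1,w3), (w0,w4,w2), (w0,w4,w3), (w0,w5,w3), (w1,w3,w1), (w1,w3,w2), (w4,w0,w1), (w4,w0,w5), (w4,w3,w1), (w5,w0,w4), (w5,w3,w2).

11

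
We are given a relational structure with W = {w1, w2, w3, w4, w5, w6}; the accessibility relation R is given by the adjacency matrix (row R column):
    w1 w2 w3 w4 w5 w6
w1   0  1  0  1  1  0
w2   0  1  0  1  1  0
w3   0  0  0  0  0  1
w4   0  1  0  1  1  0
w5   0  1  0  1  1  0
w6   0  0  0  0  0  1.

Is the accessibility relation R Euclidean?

Euclidean: yes — any two successors of a common world are R-related.

Yes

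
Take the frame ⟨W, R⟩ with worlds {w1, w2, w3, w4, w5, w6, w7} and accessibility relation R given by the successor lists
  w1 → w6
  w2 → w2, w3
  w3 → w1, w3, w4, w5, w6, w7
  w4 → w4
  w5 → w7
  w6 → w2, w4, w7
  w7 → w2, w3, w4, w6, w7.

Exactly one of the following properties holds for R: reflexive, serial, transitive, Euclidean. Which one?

serial

Reflexive: no — w1 is not related to itself.
Serial: yes — every world has a successor (e.g. w1 R w6).
Transitive: no — w1 R w6 and w6 R w2, but not w1 R w2.
Euclidean: no — w3 R w1 and w3 R w4, but not w1 R w4.
Only serial holds.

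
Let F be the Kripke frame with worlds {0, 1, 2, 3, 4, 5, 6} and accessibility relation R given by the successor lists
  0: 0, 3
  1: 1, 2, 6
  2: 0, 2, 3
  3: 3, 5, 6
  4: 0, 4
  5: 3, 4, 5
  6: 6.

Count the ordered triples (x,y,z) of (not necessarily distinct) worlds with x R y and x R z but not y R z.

15

Enumerating: (0,3,0), (1,2,1), (1,2,6), (1,6,1), (1,6,2), (2,0,2), (2,3,0), (2,3,2), (3,5,6), (3,6,3), (3,6,5), (4,0,4), (5,3,4), (5,4,3), (5,4,5).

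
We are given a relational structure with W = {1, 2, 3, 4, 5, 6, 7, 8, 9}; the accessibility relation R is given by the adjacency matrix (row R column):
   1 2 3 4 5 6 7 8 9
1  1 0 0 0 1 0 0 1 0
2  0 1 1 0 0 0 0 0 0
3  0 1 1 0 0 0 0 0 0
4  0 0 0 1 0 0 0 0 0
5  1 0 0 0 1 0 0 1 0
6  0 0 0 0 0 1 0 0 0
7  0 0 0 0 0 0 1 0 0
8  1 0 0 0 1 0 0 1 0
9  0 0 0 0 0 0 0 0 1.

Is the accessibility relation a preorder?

Reflexive: yes — every world is R-related to itself.
Transitive: yes — every two-step R-path is closed by a direct edge.
So R is a preorder.

Yes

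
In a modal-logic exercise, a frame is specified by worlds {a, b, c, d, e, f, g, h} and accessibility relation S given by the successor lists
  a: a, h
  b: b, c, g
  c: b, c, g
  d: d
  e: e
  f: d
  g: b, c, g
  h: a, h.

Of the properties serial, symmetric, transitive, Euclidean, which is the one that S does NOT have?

Serial: yes — every world has a successor (e.g. a S a).
Symmetric: no — f S d but not d S f.
Transitive: yes — every two-step S-path is closed by a direct edge.
Euclidean: yes — any two successors of a common world are S-related.
Only symmetric fails.

symmetric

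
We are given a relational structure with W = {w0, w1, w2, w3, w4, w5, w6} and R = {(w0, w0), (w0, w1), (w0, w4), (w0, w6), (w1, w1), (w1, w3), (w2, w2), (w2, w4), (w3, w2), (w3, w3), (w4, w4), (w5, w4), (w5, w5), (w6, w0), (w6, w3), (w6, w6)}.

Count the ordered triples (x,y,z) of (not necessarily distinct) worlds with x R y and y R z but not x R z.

7

Enumerating: (w0,w1,w3), (w0,w6,w3), (w1,w3,w2), (w3,w2,w4), (w6,w0,w1), (w6,w0,w4), (w6,w3,w2).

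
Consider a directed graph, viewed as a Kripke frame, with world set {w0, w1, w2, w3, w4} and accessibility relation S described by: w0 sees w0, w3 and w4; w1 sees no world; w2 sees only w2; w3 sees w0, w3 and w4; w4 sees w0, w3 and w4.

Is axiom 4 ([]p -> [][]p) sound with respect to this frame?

Yes

The schema 4 characterises exactly the transitive frames.
Transitive: yes — every two-step S-path is closed by a direct edge.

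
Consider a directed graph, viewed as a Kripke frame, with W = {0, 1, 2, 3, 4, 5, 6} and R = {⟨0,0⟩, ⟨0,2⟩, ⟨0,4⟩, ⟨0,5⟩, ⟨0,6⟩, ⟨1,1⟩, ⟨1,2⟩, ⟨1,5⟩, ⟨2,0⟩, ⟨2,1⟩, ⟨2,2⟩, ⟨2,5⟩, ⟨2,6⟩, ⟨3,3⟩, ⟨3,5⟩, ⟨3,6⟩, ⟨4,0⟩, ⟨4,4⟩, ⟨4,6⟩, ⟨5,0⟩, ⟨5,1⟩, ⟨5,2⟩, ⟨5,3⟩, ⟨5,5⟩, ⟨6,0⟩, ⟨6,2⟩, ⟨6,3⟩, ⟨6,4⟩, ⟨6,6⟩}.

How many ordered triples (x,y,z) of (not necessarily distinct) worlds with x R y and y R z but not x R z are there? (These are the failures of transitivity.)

30

Enumerating: (0,2,1), (0,5,1), (0,5,3), (0,6,3), (1,2,0), (1,2,6), (1,5,0), (1,5,3), (2,0,4), (2,5,3), (2,6,3), (2,6,4), … and 18 more.
Total: 30.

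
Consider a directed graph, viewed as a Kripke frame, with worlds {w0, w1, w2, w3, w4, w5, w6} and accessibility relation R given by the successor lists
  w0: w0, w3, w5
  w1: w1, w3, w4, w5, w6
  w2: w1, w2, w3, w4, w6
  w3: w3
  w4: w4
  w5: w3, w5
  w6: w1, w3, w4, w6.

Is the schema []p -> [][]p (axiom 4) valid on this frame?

The schema 4 characterises exactly the transitive frames.
Transitive: no — w2 R w1 and w1 R w5, but not w2 R w5.

No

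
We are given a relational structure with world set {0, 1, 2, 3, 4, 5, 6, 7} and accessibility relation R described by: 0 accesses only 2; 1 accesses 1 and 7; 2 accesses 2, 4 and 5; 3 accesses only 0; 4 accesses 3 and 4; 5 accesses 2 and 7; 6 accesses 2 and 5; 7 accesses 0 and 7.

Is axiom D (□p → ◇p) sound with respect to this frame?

By correspondence theory, D is valid on a frame iff R is serial.
Serial: yes — every world has a successor (e.g. 0 R 2).

Yes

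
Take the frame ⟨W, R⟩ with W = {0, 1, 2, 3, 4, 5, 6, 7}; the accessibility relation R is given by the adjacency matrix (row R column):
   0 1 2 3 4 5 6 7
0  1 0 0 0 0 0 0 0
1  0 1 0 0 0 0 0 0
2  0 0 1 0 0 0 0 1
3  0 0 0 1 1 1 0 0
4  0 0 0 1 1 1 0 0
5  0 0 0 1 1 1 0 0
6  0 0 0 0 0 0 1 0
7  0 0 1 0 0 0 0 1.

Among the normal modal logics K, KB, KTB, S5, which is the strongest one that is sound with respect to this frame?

Symmetric (axiom B): yes — every pair in R has its reverse in R.
Reflexive (axiom T): yes — every world is R-related to itself.
Euclidean (axiom 5): yes — any two successors of a common world are R-related.
So F validates K, KB, KTB, S5. The strongest is S5.

S5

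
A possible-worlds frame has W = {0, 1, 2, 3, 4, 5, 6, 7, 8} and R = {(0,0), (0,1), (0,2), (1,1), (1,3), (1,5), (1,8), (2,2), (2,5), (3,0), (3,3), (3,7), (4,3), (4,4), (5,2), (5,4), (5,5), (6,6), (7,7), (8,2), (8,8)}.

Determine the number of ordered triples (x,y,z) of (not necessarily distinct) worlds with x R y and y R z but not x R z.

16

Enumerating: (0,1,3), (0,1,5), (0,1,8), (0,2,5), (1,3,0), (1,3,7), (1,5,2), (1,5,4), (1,8,2), (2,5,4), (3,0,1), (3,0,2), (4,3,0), (4,3,7), (5,4,3), (8,2,5).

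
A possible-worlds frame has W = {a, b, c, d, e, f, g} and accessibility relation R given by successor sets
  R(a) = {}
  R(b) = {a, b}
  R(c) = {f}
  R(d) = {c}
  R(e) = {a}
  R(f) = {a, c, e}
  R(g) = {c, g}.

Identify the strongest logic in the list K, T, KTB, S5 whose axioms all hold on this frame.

Reflexive (axiom T): no — a is not related to itself.
Symmetric (axiom B): no — b R a but not a R b.
Euclidean (axiom 5): no — f R a and f R c, but not a R c.
So F validates K; T would additionally require R to be reflexive. The strongest is K.

K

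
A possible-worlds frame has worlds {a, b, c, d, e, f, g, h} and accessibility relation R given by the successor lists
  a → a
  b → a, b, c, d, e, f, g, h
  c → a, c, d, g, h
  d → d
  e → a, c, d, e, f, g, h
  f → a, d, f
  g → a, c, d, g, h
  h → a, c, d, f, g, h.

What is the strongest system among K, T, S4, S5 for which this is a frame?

T

Reflexive (axiom T): yes — every world is R-related to itself.
Transitive (axiom 4): no — c R h and h R f, but not c R f.
Euclidean (axiom 5): no — b R a and b R c, but not a R c.
So F validates K, T; S4 would additionally require R to be transitive. The strongest is T.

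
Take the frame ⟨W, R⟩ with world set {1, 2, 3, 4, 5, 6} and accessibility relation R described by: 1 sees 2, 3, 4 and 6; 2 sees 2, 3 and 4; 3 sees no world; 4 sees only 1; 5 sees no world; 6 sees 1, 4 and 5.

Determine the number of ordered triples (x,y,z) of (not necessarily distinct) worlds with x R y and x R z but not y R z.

Enumerating: (1,2,6), (1,3,2), (1,3,3), (1,3,4), (1,3,6), (1,4,2), (1,4,3), (1,4,4), (1,4,6), (1,6,2), (1,6,3), (1,6,6), … and 14 more.
Total: 26.

26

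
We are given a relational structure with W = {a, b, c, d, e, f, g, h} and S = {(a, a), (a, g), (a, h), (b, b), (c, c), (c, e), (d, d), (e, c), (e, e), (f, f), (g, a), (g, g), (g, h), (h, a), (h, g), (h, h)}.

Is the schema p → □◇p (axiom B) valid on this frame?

The schema B characterises exactly the symmetric frames.
Symmetric: yes — every pair in S has its reverse in S.

Yes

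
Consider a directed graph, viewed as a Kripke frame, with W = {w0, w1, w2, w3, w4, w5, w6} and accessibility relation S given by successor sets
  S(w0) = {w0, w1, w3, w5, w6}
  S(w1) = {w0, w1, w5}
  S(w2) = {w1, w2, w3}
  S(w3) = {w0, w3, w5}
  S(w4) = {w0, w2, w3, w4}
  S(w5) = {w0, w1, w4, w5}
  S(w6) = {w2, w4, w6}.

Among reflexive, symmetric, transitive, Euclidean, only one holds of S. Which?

Reflexive: yes — every world is S-related to itself.
Symmetric: no — w0 S w6 but not w6 S w0.
Transitive: no — w0 S w5 and w5 S w4, but not w0 S w4.
Euclidean: no — w0 S w1 and w0 S w3, but not w1 S w3.
Only reflexive holds.

reflexive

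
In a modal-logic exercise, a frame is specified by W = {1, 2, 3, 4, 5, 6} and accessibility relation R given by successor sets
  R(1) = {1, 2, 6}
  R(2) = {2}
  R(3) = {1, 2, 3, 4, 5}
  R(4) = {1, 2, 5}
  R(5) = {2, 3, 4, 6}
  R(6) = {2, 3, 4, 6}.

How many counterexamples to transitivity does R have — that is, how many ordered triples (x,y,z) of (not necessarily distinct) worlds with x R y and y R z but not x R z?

Enumerating: (1,6,3), (1,6,4), (3,1,6), (3,5,6), (4,1,6), (4,5,3), (4,5,4), (4,5,6), (5,3,1), (5,3,5), (5,4,1), (5,4,5), (6,3,1), (6,3,5), (6,4,1), (6,4,5).

16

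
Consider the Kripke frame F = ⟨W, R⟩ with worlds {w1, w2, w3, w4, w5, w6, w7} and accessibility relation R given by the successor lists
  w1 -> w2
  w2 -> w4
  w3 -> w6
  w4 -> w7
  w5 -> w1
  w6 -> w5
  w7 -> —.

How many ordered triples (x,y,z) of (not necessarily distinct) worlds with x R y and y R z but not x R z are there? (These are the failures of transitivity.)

5

Enumerating: (w1,w2,w4), (w2,w4,w7), (w3,w6,w5), (w5,w1,w2), (w6,w5,w1).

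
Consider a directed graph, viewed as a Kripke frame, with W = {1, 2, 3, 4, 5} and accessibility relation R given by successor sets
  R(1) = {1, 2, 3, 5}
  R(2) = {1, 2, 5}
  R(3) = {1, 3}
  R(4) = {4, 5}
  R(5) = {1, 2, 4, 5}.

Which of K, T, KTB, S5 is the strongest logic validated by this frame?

Reflexive (axiom T): yes — every world is R-related to itself.
Symmetric (axiom B): yes — every pair in R has its reverse in R.
Euclidean (axiom 5): no — 1 R 2 and 1 R 3, but not 2 R 3.
So F validates K, T, KTB; S5 would additionally require R to be Euclidean. The strongest is KTB.

KTB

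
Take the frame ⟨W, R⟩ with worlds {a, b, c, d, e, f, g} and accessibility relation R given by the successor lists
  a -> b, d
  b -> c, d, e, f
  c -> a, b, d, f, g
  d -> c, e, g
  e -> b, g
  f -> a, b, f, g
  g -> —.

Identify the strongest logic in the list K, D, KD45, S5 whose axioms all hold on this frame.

K

Serial (axiom D): no — g has no R-successor.
Euclidean (axiom 5): no — a R d and a R b, but not d R b.
Transitive (axiom 4): no — a R b and b R c, but not a R c.
Reflexive (axiom T): no — a is not related to itself.
So F validates K; D would additionally require R to be serial. The strongest is K.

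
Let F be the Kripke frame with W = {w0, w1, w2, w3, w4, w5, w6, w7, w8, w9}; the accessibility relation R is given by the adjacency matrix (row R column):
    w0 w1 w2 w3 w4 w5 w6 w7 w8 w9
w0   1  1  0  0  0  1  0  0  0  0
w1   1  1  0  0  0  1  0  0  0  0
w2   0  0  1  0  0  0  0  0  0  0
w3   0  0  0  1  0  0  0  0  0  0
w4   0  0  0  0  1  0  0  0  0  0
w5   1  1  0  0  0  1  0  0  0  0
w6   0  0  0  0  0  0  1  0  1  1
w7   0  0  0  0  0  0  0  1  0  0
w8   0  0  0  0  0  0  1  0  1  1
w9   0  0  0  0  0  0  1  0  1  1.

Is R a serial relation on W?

Serial: yes — every world has a successor (e.g. w0 R w0).

Yes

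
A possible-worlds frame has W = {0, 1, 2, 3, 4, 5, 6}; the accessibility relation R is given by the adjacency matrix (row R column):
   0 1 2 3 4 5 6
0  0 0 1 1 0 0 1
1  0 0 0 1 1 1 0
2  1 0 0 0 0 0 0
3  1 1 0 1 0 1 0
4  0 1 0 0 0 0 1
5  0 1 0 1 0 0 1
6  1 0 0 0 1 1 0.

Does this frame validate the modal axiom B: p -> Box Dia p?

Yes

The schema B characterises exactly the symmetric frames.
Symmetric: yes — every pair in R has its reverse in R.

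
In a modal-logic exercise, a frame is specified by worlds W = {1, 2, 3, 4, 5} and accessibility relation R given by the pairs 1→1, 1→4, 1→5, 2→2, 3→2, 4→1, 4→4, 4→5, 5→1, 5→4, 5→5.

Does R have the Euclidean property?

Yes

Euclidean: yes — any two successors of a common world are R-related.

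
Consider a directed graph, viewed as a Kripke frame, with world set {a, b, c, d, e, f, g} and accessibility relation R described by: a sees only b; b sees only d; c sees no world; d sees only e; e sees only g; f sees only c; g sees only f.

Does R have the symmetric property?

No

Symmetric: no — a R b but not b R a.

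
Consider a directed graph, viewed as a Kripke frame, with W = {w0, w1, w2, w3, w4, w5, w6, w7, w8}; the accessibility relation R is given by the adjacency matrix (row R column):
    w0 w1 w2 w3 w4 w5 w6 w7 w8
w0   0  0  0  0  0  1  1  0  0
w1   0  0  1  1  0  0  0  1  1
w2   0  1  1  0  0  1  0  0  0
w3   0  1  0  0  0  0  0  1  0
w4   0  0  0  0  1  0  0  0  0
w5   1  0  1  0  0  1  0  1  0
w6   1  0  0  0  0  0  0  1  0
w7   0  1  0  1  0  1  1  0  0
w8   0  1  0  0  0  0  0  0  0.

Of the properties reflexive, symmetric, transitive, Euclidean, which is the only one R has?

symmetric

Reflexive: no — w0 is not related to itself.
Symmetric: yes — every pair in R has its reverse in R.
Transitive: no — w0 R w5 and w5 R w2, but not w0 R w2.
Euclidean: no — w0 R w5 and w0 R w6, but not w5 R w6.
Only symmetric holds.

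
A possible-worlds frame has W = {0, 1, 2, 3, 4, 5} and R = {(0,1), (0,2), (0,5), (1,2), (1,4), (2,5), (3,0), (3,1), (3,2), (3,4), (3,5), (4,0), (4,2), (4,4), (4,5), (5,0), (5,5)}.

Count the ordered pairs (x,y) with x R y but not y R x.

13

Enumerating: (0,1), (0,2), (1,2), (1,4), (2,5), (3,0), (3,1), (3,2), (3,4), (3,5), (4,0), (4,2), (4,5).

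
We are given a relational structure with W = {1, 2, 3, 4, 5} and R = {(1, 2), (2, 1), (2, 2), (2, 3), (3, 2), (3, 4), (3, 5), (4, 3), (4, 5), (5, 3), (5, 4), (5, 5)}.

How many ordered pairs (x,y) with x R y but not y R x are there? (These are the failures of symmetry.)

R is symmetric; there are no such tuples.

0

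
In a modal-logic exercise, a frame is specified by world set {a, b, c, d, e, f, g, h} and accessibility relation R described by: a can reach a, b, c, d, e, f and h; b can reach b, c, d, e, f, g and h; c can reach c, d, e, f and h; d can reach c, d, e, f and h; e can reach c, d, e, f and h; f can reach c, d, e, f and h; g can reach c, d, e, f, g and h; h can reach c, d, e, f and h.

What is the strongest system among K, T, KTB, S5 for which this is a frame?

T

Reflexive (axiom T): yes — every world is R-related to itself.
Symmetric (axiom B): no — a R b but not b R a.
Euclidean (axiom 5): no — a R c and a R b, but not c R b.
So F validates K, T; KTB would additionally require R to be symmetric. The strongest is T.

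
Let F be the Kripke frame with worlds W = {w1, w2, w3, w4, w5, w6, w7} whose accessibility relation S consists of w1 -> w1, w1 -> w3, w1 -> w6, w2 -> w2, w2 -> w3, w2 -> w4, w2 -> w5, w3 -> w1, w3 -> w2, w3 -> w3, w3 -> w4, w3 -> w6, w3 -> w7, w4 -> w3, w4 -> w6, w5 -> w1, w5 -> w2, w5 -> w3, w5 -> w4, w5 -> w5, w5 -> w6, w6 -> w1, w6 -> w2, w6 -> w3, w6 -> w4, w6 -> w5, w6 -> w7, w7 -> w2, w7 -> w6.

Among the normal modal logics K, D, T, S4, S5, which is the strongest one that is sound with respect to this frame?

Serial (axiom D): yes — every world has a successor (e.g. w1 S w1).
Reflexive (axiom T): no — w4 is not related to itself.
Transitive (axiom 4): no — w1 S w3 and w3 S w2, but not w1 S w2.
Euclidean (axiom 5): no — w2 S w3 and w2 S w5, but not w3 S w5.
So F validates K, D; T would additionally require S to be reflexive. The strongest is D.

D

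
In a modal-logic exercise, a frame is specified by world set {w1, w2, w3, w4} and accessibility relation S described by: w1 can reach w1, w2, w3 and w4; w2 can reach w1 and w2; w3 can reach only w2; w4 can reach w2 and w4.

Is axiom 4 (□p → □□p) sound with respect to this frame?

The schema 4 characterises exactly the transitive frames.
Transitive: no — w2 S w1 and w1 S w3, but not w2 S w3.

No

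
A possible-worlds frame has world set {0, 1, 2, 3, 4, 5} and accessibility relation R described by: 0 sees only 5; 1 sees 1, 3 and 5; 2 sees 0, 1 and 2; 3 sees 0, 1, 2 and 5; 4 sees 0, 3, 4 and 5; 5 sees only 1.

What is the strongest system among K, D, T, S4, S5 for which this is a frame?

Serial (axiom D): yes — every world has a successor (e.g. 0 R 5).
Reflexive (axiom T): no — 0 is not related to itself.
Transitive (axiom 4): no — 0 R 5 and 5 R 1, but not 0 R 1.
Euclidean (axiom 5): no — 1 R 5 and 1 R 3, but not 5 R 3.
So F validates K, D; T would additionally require R to be reflexive. The strongest is D.

D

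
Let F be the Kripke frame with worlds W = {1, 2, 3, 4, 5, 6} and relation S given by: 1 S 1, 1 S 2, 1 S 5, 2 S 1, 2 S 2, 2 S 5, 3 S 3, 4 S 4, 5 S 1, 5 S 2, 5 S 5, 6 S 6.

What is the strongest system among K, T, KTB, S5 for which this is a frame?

Reflexive (axiom T): yes — every world is S-related to itself.
Symmetric (axiom B): yes — every pair in S has its reverse in S.
Euclidean (axiom 5): yes — any two successors of a common world are S-related.
So F validates K, T, KTB, S5. The strongest is S5.

S5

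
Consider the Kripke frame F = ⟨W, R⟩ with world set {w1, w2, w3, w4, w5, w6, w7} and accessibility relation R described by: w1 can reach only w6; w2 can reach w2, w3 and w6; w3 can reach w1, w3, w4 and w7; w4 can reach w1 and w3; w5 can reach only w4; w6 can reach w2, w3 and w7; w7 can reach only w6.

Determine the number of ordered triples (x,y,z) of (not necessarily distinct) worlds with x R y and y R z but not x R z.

Enumerating: (w1,w6,w2), (w1,w6,w3), (w1,w6,w7), (w2,w3,w1), (w2,w3,w4), (w2,w3,w7), (w2,w6,w7), (w3,w1,w6), (w3,w7,w6), (w4,w1,w6), (w4,w3,w4), (w4,w3,w7), … and 9 more.
Total: 21.

21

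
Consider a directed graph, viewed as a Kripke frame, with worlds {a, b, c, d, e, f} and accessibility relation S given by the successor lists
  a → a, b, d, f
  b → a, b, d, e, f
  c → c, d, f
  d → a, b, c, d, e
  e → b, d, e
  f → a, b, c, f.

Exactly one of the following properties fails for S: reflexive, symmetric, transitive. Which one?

Reflexive: yes — every world is S-related to itself.
Symmetric: yes — every pair in S has its reverse in S.
Transitive: no — a S b and b S e, but not a S e.
Only transitive fails.

transitive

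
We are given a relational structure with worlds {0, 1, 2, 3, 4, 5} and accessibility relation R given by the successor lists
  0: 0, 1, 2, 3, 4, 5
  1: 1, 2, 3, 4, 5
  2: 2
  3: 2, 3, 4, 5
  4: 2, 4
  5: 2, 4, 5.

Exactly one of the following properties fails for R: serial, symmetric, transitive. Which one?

symmetric

Serial: yes — every world has a successor (e.g. 0 R 0).
Symmetric: no — 0 R 1 but not 1 R 0.
Transitive: yes — every two-step R-path is closed by a direct edge.
Only symmetric fails.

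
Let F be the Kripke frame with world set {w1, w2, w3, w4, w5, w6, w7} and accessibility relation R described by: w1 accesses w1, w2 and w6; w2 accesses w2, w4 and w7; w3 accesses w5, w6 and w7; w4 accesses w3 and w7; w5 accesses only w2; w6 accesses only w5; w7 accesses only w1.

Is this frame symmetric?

Symmetric: no — w1 R w2 but not w2 R w1.

No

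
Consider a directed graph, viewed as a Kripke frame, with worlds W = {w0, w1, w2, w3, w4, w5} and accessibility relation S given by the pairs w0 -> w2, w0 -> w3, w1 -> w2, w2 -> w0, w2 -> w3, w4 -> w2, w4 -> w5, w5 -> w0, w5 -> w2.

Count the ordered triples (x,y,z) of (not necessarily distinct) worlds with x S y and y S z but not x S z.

Enumerating: (w0,w2,w0), (w1,w2,w0), (w1,w2,w3), (w2,w0,w2), (w4,w2,w0), (w4,w2,w3), (w4,w5,w0), (w5,w0,w3), (w5,w2,w3).

9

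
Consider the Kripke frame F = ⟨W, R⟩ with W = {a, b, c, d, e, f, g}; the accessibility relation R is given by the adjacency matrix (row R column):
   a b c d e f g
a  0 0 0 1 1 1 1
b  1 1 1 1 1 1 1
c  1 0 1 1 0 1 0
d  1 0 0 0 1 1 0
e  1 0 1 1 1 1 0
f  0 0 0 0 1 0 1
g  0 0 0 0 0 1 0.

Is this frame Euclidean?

No

Euclidean: no — a R d and a R g, but not d R g.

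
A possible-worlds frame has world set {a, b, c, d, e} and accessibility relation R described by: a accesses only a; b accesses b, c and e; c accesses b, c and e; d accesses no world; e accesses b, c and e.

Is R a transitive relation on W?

Transitive: yes — every two-step R-path is closed by a direct edge.

Yes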